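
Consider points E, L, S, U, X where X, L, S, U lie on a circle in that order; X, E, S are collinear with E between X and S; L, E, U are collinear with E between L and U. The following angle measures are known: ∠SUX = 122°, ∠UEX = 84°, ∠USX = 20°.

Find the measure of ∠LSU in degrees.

1. ∠SXU = 38°  [△XSU]
2. ∠SEU = 96°  [linear pair at E on XS]
3. ∠LUS = 64°  [△SEU]
4. ∠SLU = 38°  [same arc SU]
5. ∠LSU = 78°  [△LSU]

∠LSU = 78°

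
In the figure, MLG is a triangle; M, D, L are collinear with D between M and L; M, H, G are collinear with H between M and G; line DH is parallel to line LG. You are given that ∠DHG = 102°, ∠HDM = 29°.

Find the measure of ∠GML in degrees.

1. ∠DHM = 78°  [linear pair at H on MG]
2. ∠DMH = 73°  [△MDH]
3. ∠GML = 73°  [D on ML, H on MG]

∠GML = 73°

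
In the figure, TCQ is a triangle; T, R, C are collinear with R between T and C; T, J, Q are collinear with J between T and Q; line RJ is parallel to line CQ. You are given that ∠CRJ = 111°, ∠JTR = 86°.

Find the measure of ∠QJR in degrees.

∠QJR = 155°

1. ∠JRT = 69°  [linear pair at R on TC]
2. ∠RJT = 25°  [△TRJ]
3. ∠QJR = 155°  [linear pair at J on TQ]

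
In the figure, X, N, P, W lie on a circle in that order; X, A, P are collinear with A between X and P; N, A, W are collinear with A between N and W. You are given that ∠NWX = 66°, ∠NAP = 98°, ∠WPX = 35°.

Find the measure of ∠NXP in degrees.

1. ∠NAX = 82°  [linear pair at A on XP]
2. ∠WNX = 35°  [same arc XW]
3. ∠NXP = 63°  [△XAN]

∠NXP = 63°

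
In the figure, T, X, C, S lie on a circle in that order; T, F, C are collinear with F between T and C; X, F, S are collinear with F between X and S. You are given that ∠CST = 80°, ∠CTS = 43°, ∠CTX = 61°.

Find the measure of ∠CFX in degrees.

∠CFX = 118°

1. ∠CXT = 100°  [cyclic TXCS, opposite ∠X+∠S]
2. ∠CXS = 43°  [same arc CS]
3. ∠TCX = 19°  [△TXC]
4. ∠CFX = 118°  [△XFC]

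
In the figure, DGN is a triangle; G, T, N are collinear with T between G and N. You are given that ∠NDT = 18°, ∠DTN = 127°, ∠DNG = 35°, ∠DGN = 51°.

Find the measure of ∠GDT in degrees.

∠GDT = 76°

1. ∠DTG = 53°  [linear pair at T on GN]
2. ∠DGT = 51°  [T on ray GN]
3. ∠GDT = 76°  [△DGT]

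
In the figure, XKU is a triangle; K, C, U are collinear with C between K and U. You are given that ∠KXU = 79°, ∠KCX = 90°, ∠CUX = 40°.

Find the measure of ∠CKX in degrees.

1. ∠KUX = 40°  [C on ray UK]
2. ∠UKX = 61°  [△XKU]
3. ∠CKX = 61°  [C on ray KU]

∠CKX = 61°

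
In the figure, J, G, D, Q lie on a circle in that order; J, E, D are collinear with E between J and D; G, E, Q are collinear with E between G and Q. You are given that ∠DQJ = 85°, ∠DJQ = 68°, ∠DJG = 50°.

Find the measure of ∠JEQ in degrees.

∠JEQ = 77°

1. ∠JDQ = 27°  [△JDQ]
2. ∠DQG = 50°  [same arc GD]
3. ∠DEQ = 103°  [△DEQ]
4. ∠JEQ = 77°  [linear pair at E on JD]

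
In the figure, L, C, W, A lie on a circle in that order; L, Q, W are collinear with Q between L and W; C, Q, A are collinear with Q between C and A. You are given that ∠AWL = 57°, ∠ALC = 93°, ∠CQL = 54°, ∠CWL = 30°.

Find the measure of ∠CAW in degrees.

∠CAW = 69°

1. ∠AWC = 87°  [cyclic LCWA, opposite ∠L+∠W]
2. ∠CQW = 126°  [linear pair at Q on LW]
3. ∠ACW = 24°  [△CQW]
4. ∠CAW = 69°  [△CWA]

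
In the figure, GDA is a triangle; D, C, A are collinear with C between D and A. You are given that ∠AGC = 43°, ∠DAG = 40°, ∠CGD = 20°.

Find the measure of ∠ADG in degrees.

1. ∠CAG = 40°  [C on ray AD]
2. ∠ACG = 97°  [△GCA]
3. ∠DCG = 83°  [linear pair at C on DA]
4. ∠CDG = 77°  [△GDC]
5. ∠ADG = 77°  [C on ray DA]

∠ADG = 77°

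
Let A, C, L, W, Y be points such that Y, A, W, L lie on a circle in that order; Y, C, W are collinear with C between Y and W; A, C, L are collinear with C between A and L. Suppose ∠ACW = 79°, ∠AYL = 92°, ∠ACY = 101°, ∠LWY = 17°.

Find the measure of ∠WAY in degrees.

1. ∠AWL = 88°  [cyclic YAWL, opposite ∠Y+∠W]
2. ∠LCW = 101°  [vertical angles at C]
3. ∠LAY = 17°  [same arc YL]
4. ∠ALW = 62°  [△WCL]
5. ∠LAW = 30°  [△AWL]
6. ∠AYW = 62°  [△YCA]
7. ∠AWY = 71°  [△ACW]
8. ∠WAY = 47°  [△YAW]

∠WAY = 47°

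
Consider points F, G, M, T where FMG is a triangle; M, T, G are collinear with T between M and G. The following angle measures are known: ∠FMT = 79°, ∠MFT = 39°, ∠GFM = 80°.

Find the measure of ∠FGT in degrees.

∠FGT = 21°

1. ∠FMG = 79°  [T on ray MG]
2. ∠FGM = 21°  [△FMG]
3. ∠FGT = 21°  [T on ray GM]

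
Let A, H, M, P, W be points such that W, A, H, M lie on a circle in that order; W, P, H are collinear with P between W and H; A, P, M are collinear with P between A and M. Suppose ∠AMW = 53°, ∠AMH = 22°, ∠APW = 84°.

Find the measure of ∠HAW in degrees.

1. ∠AHW = 53°  [same arc WA]
2. ∠AWH = 22°  [same arc AH]
3. ∠HAW = 105°  [△WAH]

∠HAW = 105°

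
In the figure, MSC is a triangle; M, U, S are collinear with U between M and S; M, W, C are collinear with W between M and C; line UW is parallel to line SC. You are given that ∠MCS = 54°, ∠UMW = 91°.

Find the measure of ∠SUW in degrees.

∠SUW = 145°

1. ∠MWU = 54°  [UW∥SC, corresponding at W]
2. ∠MUW = 35°  [△MUW]
3. ∠SUW = 145°  [linear pair at U on MS]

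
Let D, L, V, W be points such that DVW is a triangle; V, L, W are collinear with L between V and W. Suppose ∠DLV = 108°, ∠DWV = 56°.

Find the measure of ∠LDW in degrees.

1. ∠DLW = 72°  [linear pair at L on VW]
2. ∠DWL = 56°  [L on ray WV]
3. ∠LDW = 52°  [△DLW]

∠LDW = 52°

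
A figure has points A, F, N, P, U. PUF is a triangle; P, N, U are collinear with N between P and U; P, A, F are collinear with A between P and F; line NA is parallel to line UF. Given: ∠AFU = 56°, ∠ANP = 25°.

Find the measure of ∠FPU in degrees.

1. ∠PFU = 56°  [A on ray FP]
2. ∠FUP = 25°  [NA∥UF, corresponding at N]
3. ∠FPU = 99°  [△PUF]

∠FPU = 99°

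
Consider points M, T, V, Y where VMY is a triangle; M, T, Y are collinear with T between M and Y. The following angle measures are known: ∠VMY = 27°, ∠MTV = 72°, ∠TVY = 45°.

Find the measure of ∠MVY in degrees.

∠MVY = 126°

1. ∠VTY = 108°  [linear pair at T on MY]
2. ∠TYV = 27°  [△VTY]
3. ∠MYV = 27°  [T on ray YM]
4. ∠MVY = 126°  [△VMY]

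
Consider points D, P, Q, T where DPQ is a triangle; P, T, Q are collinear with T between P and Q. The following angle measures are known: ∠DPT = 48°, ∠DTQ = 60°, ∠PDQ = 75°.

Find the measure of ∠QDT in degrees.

∠QDT = 63°

1. ∠DPQ = 48°  [T on ray PQ]
2. ∠DQP = 57°  [△DPQ]
3. ∠DQT = 57°  [T on ray QP]
4. ∠QDT = 63°  [△DTQ]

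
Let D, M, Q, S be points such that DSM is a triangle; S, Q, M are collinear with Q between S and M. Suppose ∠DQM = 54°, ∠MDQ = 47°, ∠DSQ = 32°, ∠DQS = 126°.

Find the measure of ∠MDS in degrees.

1. ∠DMQ = 79°  [△DQM]
2. ∠DSM = 32°  [Q on ray SM]
3. ∠DMS = 79°  [Q on ray MS]
4. ∠MDS = 69°  [△DSM]

∠MDS = 69°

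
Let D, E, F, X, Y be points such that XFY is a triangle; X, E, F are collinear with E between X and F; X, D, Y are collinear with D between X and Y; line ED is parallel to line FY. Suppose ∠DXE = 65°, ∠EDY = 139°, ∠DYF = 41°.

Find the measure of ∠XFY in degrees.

1. ∠FXY = 65°  [E on XF, D on XY]
2. ∠FYX = 41°  [D on ray YX]
3. ∠XFY = 74°  [△XFY]

∠XFY = 74°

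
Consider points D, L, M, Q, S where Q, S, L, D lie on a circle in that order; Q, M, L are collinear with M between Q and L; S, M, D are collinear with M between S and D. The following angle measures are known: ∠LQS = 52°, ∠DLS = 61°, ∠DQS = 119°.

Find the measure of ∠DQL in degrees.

∠DQL = 67°

1. ∠LDS = 52°  [same arc SL]
2. ∠DSL = 67°  [△SLD]
3. ∠DQL = 67°  [same arc LD]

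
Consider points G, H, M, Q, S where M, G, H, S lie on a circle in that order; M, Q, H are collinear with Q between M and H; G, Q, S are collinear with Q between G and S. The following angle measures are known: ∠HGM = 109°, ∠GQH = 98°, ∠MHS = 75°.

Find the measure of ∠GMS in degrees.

∠GMS = 57°

1. ∠HSM = 71°  [cyclic MGHS, opposite ∠G+∠S]
2. ∠MQS = 98°  [vertical angles at Q]
3. ∠MGS = 75°  [same arc MS]
4. ∠HMS = 34°  [△MHS]
5. ∠GSM = 48°  [△MQS]
6. ∠GMS = 57°  [△MGS]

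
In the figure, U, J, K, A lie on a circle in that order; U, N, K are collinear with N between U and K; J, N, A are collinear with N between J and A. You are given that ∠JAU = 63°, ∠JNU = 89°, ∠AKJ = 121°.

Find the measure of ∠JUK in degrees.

∠JUK = 33°

1. ∠AUJ = 59°  [cyclic UJKA, opposite ∠U+∠K]
2. ∠AJU = 58°  [△UJA]
3. ∠JUK = 33°  [△UNJ]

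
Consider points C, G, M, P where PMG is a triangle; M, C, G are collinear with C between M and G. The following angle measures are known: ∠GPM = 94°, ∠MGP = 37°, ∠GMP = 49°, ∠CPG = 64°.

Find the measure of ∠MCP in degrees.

1. ∠CGP = 37°  [C on ray GM]
2. ∠GCP = 79°  [△PCG]
3. ∠MCP = 101°  [linear pair at C on MG]

∠MCP = 101°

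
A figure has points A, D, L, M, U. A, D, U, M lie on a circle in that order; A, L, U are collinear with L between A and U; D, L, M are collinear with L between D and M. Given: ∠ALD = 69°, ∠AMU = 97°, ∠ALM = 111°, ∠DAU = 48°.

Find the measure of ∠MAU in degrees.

1. ∠MLU = 69°  [vertical angles at L]
2. ∠DMU = 48°  [same arc DU]
3. ∠AUM = 63°  [△ULM]
4. ∠MAU = 20°  [△AUM]

∠MAU = 20°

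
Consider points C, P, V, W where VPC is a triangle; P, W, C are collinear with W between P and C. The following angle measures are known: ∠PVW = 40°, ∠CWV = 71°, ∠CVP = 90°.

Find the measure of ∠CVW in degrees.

1. ∠PWV = 109°  [linear pair at W on PC]
2. ∠VPW = 31°  [△VPW]
3. ∠CPV = 31°  [W on ray PC]
4. ∠PCV = 59°  [△VPC]
5. ∠VCW = 59°  [W on ray CP]
6. ∠CVW = 50°  [△VWC]

∠CVW = 50°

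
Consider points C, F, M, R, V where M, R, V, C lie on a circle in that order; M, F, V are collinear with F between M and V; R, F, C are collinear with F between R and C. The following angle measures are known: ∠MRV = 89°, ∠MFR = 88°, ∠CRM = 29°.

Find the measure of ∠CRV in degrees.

∠CRV = 60°

1. ∠MCV = 91°  [cyclic MRVC, opposite ∠R+∠C]
2. ∠CVM = 29°  [same arc MC]
3. ∠CMV = 60°  [△MVC]
4. ∠CRV = 60°  [same arc VC]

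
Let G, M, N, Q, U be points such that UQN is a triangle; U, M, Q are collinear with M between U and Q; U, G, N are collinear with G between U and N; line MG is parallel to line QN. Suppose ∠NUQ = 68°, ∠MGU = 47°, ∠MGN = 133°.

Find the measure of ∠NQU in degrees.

1. ∠GUM = 68°  [M on UQ, G on UN]
2. ∠GMU = 65°  [△UMG]
3. ∠NQU = 65°  [MG∥QN, corresponding at M]

∠NQU = 65°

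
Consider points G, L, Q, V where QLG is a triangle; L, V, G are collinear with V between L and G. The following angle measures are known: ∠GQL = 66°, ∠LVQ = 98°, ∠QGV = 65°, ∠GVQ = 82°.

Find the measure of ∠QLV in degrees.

1. ∠LGQ = 65°  [V on ray GL]
2. ∠GLQ = 49°  [△QLG]
3. ∠QLV = 49°  [V on ray LG]

∠QLV = 49°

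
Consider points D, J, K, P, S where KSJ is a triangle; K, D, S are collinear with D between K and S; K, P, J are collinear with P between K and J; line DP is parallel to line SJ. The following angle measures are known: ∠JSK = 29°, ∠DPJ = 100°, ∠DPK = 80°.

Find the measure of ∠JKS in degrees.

1. ∠KDP = 29°  [DP∥SJ, corresponding at D]
2. ∠DKP = 71°  [△KDP]
3. ∠JKS = 71°  [D on KS, P on KJ]

∠JKS = 71°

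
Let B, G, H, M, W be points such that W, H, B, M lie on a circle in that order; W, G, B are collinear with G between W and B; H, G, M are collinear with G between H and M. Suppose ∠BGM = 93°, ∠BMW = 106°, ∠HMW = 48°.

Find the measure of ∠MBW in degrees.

1. ∠MGW = 87°  [linear pair at G on WB]
2. ∠BWM = 45°  [△WGM]
3. ∠MBW = 29°  [△WBM]

∠MBW = 29°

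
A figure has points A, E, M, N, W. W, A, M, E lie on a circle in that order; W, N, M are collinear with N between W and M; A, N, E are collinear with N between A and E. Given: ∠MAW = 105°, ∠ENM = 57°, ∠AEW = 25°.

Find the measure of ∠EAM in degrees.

∠EAM = 32°

1. ∠ANW = 57°  [vertical angles at N]
2. ∠AMW = 25°  [same arc WA]
3. ∠ANM = 123°  [linear pair at N on WM]
4. ∠EAM = 32°  [△ANM]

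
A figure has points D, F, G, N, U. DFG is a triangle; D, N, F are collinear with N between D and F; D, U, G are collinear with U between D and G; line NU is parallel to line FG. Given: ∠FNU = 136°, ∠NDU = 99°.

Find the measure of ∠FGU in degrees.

1. ∠DNU = 44°  [linear pair at N on DF]
2. ∠DUN = 37°  [△DNU]
3. ∠GUN = 143°  [linear pair at U on DG]
4. ∠FGU = 37°  [NU∥FG, co-interior at G–U]

∠FGU = 37°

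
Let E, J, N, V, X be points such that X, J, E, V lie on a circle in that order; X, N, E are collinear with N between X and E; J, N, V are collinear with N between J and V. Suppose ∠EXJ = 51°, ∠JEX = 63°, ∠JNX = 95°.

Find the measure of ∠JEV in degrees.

1. ∠VJX = 34°  [△XNJ]
2. ∠JVX = 63°  [same arc XJ]
3. ∠JXV = 83°  [△XJV]
4. ∠JEV = 97°  [cyclic XJEV, opposite ∠X+∠E]

∠JEV = 97°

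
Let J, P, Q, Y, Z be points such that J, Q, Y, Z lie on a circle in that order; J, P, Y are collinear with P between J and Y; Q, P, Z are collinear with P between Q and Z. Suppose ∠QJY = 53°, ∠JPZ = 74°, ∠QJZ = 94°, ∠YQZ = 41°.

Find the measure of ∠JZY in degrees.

∠JZY = 118°

1. ∠QZY = 53°  [same arc QY]
2. ∠YPZ = 106°  [linear pair at P on JY]
3. ∠YJZ = 41°  [same arc YZ]
4. ∠JYZ = 21°  [△YPZ]
5. ∠JZY = 118°  [△JYZ]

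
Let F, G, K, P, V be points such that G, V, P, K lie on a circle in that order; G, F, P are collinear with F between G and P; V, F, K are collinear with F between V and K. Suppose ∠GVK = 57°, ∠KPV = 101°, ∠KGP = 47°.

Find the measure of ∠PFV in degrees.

∠PFV = 89°

1. ∠KGV = 79°  [cyclic GVPK, opposite ∠G+∠P]
2. ∠KVP = 47°  [same arc PK]
3. ∠GKV = 44°  [△GVK]
4. ∠GPV = 44°  [same arc GV]
5. ∠PFV = 89°  [△VFP]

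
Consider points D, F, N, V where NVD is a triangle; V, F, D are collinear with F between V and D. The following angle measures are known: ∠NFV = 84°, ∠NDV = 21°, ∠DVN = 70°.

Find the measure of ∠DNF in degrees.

∠DNF = 63°

1. ∠DFN = 96°  [linear pair at F on VD]
2. ∠FDN = 21°  [F on ray DV]
3. ∠DNF = 63°  [△NFD]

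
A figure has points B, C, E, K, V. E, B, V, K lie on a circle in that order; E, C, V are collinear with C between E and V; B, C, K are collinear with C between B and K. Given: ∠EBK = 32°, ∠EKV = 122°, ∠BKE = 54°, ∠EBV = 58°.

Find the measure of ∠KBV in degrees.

1. ∠EVK = 32°  [same arc EK]
2. ∠KEV = 26°  [△EVK]
3. ∠KBV = 26°  [same arc VK]

∠KBV = 26°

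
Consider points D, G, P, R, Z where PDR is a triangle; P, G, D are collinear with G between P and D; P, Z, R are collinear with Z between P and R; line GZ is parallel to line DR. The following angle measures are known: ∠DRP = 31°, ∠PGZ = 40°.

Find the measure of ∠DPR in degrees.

1. ∠GZP = 31°  [GZ∥DR, corresponding at Z]
2. ∠GPZ = 109°  [△PGZ]
3. ∠DPR = 109°  [G on PD, Z on PR]

∠DPR = 109°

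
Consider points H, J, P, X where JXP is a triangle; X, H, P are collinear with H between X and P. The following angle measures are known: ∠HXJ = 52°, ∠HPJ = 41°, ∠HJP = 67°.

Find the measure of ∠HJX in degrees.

∠HJX = 20°

1. ∠JHP = 72°  [△JHP]
2. ∠JHX = 108°  [linear pair at H on XP]
3. ∠HJX = 20°  [△JXH]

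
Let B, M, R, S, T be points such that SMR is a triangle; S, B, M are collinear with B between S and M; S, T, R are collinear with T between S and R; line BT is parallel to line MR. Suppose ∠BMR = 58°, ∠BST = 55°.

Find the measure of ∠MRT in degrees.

1. ∠RMS = 58°  [B on ray MS]
2. ∠MSR = 55°  [B on SM, T on SR]
3. ∠MRS = 67°  [△SMR]
4. ∠MRT = 67°  [T on ray RS]

∠MRT = 67°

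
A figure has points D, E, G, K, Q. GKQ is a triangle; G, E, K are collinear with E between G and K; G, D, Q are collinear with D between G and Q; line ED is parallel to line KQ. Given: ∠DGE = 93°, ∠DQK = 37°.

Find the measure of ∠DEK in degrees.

∠DEK = 130°

1. ∠KGQ = 93°  [E on GK, D on GQ]
2. ∠GQK = 37°  [D on ray QG]
3. ∠GKQ = 50°  [△GKQ]
4. ∠DEG = 50°  [ED∥KQ, corresponding at E]
5. ∠DEK = 130°  [linear pair at E on GK]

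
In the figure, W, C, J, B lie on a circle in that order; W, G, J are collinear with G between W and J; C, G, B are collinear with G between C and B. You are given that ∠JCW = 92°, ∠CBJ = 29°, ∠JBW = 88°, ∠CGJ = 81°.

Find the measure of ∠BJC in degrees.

∠BJC = 111°

1. ∠CWJ = 29°  [same arc CJ]
2. ∠CJW = 59°  [△WCJ]
3. ∠BCJ = 40°  [△CGJ]
4. ∠BJC = 111°  [△CJB]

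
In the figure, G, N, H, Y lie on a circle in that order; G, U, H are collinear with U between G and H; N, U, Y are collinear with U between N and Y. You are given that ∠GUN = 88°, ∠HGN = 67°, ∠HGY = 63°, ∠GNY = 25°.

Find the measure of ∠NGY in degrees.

∠NGY = 130°

1. ∠HYN = 67°  [same arc NH]
2. ∠HNY = 63°  [same arc HY]
3. ∠NHY = 50°  [△NHY]
4. ∠NGY = 130°  [cyclic GNHY, opposite ∠G+∠H]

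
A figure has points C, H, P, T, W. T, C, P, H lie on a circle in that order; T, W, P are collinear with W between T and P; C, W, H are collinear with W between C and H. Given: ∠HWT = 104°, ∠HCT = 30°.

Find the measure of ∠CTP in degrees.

∠CTP = 74°

1. ∠CWP = 104°  [vertical angles at W]
2. ∠CWT = 76°  [linear pair at W on TP]
3. ∠CTP = 74°  [△TWC]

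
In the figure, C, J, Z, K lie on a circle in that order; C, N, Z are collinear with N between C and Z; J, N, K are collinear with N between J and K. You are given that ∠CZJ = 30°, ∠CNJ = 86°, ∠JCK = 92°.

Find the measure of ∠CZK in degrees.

∠CZK = 58°

1. ∠CKJ = 30°  [same arc CJ]
2. ∠CJK = 58°  [△CJK]
3. ∠CZK = 58°  [same arc CK]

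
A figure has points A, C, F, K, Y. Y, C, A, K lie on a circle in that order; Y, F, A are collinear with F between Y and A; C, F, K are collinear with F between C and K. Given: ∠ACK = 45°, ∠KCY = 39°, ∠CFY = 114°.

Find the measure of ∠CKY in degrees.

1. ∠AYK = 45°  [same arc AK]
2. ∠AFK = 114°  [vertical angles at F]
3. ∠KFY = 66°  [linear pair at F on YA]
4. ∠CKY = 69°  [△YFK]

∠CKY = 69°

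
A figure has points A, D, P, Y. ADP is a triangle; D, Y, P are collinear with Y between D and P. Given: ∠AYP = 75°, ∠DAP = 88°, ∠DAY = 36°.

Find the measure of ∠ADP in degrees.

1. ∠AYD = 105°  [linear pair at Y on DP]
2. ∠ADY = 39°  [△ADY]
3. ∠ADP = 39°  [Y on ray DP]

∠ADP = 39°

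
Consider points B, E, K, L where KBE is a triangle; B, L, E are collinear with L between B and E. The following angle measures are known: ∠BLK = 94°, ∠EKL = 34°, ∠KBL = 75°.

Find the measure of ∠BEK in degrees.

1. ∠ELK = 86°  [linear pair at L on BE]
2. ∠KEL = 60°  [△KLE]
3. ∠BEK = 60°  [L on ray EB]

∠BEK = 60°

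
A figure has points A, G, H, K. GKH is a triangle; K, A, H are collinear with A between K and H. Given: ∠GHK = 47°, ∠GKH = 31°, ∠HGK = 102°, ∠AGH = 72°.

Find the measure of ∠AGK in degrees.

∠AGK = 30°

1. ∠AHG = 47°  [A on ray HK]
2. ∠AKG = 31°  [A on ray KH]
3. ∠GAH = 61°  [△GAH]
4. ∠GAK = 119°  [linear pair at A on KH]
5. ∠AGK = 30°  [△GKA]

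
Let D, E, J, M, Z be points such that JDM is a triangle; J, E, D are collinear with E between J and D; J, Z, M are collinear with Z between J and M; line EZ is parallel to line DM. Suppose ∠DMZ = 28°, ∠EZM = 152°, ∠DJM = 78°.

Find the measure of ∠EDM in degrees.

1. ∠DMJ = 28°  [Z on ray MJ]
2. ∠JDM = 74°  [△JDM]
3. ∠EDM = 74°  [E on ray DJ]

∠EDM = 74°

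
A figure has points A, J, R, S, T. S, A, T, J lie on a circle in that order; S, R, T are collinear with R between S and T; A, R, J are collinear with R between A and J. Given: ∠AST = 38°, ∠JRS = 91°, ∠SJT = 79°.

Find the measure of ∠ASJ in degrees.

∠ASJ = 86°

1. ∠AJT = 38°  [same arc AT]
2. ∠JRT = 89°  [linear pair at R on ST]
3. ∠SAT = 101°  [cyclic SATJ, opposite ∠A+∠J]
4. ∠JTS = 53°  [△TRJ]
5. ∠ATS = 41°  [△SAT]
6. ∠JAS = 53°  [same arc SJ]
7. ∠AJS = 41°  [same arc SA]
8. ∠ASJ = 86°  [△SAJ]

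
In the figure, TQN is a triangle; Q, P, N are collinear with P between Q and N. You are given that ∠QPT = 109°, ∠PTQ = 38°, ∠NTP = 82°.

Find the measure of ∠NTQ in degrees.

1. ∠PQT = 33°  [△TQP]
2. ∠NPT = 71°  [linear pair at P on QN]
3. ∠PNT = 27°  [△TPN]
4. ∠NQT = 33°  [P on ray QN]
5. ∠QNT = 27°  [P on ray NQ]
6. ∠NTQ = 120°  [△TQN]

∠NTQ = 120°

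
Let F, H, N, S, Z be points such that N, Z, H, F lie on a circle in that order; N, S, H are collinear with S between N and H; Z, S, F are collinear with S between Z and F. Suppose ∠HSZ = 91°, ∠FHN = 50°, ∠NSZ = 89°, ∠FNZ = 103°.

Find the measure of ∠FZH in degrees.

∠FZH = 62°

1. ∠FSH = 89°  [vertical angles at S]
2. ∠FHZ = 77°  [cyclic NZHF, opposite ∠N+∠H]
3. ∠HFZ = 41°  [△HSF]
4. ∠FZH = 62°  [△ZHF]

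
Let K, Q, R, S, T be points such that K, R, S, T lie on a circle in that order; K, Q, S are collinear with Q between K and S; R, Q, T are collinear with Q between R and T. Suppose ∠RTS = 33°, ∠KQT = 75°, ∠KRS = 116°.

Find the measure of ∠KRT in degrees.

1. ∠RKS = 33°  [same arc RS]
2. ∠RQS = 75°  [vertical angles at Q]
3. ∠KQR = 105°  [linear pair at Q on KS]
4. ∠KRT = 42°  [△KQR]

∠KRT = 42°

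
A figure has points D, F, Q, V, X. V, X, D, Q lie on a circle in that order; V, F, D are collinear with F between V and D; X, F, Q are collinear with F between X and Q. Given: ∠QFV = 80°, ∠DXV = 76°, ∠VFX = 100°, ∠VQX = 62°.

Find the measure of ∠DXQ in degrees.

1. ∠DFX = 80°  [vertical angles at F]
2. ∠VDX = 62°  [same arc VX]
3. ∠DXQ = 38°  [△XFD]

∠DXQ = 38°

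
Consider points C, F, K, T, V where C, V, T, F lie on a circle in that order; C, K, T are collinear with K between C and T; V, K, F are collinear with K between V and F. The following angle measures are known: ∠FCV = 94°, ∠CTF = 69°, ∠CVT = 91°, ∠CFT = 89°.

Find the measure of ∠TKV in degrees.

1. ∠CVF = 69°  [same arc CF]
2. ∠FCT = 22°  [△CTF]
3. ∠CFV = 17°  [△CVF]
4. ∠FVT = 22°  [same arc TF]
5. ∠CTV = 17°  [same arc CV]
6. ∠TKV = 141°  [△VKT]

∠TKV = 141°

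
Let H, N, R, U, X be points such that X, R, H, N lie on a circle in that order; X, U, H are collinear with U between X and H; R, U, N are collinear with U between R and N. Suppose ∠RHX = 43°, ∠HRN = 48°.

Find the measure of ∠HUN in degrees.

∠HUN = 91°

1. ∠RNX = 43°  [same arc XR]
2. ∠HXN = 48°  [same arc HN]
3. ∠NUX = 89°  [△XUN]
4. ∠HUN = 91°  [linear pair at U on XH]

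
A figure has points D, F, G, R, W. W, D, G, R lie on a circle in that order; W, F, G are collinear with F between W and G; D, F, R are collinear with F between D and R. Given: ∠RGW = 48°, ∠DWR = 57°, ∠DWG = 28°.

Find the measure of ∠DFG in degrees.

∠DFG = 76°

1. ∠RDW = 48°  [same arc WR]
2. ∠DFW = 104°  [△WFD]
3. ∠DFG = 76°  [linear pair at F on WG]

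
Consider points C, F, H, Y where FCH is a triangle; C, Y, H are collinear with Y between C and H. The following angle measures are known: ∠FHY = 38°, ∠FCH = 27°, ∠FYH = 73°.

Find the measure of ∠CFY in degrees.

1. ∠FCY = 27°  [Y on ray CH]
2. ∠CYF = 107°  [linear pair at Y on CH]
3. ∠CFY = 46°  [△FCY]

∠CFY = 46°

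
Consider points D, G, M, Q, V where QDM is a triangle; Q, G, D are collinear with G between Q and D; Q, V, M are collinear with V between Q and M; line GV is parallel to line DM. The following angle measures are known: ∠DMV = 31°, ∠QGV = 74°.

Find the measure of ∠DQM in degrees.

∠DQM = 75°

1. ∠DMQ = 31°  [V on ray MQ]
2. ∠MDQ = 74°  [GV∥DM, corresponding at G]
3. ∠DQM = 75°  [△QDM]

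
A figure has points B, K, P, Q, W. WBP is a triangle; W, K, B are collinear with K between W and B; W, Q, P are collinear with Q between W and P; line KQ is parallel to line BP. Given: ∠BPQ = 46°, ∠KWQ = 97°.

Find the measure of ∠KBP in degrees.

∠KBP = 37°

1. ∠BPW = 46°  [Q on ray PW]
2. ∠BWP = 97°  [K on WB, Q on WP]
3. ∠PBW = 37°  [△WBP]
4. ∠KBP = 37°  [K on ray BW]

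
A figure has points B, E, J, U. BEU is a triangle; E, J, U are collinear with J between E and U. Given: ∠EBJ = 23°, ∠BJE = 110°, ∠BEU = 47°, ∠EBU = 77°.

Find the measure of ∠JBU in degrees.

∠JBU = 54°

1. ∠BJU = 70°  [linear pair at J on EU]
2. ∠BUE = 56°  [△BEU]
3. ∠BUJ = 56°  [J on ray UE]
4. ∠JBU = 54°  [△BJU]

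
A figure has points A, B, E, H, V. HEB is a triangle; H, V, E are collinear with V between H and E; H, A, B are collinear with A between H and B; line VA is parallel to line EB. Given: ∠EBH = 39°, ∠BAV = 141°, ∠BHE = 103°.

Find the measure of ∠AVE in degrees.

1. ∠BEH = 38°  [△HEB]
2. ∠AVH = 38°  [VA∥EB, corresponding at V]
3. ∠AVE = 142°  [linear pair at V on HE]

∠AVE = 142°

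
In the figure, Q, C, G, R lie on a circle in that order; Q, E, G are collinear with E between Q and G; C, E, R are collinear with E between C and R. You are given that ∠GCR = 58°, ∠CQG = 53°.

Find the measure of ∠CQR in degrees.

1. ∠CRG = 53°  [same arc CG]
2. ∠CGR = 69°  [△CGR]
3. ∠CQR = 111°  [cyclic QCGR, opposite ∠Q+∠G]

∠CQR = 111°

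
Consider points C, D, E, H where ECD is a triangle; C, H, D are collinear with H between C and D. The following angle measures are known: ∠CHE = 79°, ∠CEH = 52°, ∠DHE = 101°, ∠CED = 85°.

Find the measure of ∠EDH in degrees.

1. ∠ECH = 49°  [△ECH]
2. ∠DCE = 49°  [H on ray CD]
3. ∠CDE = 46°  [△ECD]
4. ∠EDH = 46°  [H on ray DC]

∠EDH = 46°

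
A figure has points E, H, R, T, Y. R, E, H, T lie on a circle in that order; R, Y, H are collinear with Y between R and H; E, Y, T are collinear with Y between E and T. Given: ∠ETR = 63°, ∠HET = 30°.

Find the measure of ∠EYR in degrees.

∠EYR = 93°

1. ∠EHR = 63°  [same arc RE]
2. ∠EYH = 87°  [△EYH]
3. ∠EYR = 93°  [linear pair at Y on RH]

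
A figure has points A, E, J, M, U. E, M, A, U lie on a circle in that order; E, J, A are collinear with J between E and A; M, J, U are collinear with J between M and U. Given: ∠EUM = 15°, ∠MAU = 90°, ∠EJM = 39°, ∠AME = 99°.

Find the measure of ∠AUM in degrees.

1. ∠EAM = 15°  [same arc EM]
2. ∠AEM = 66°  [△EMA]
3. ∠AUM = 66°  [same arc MA]

∠AUM = 66°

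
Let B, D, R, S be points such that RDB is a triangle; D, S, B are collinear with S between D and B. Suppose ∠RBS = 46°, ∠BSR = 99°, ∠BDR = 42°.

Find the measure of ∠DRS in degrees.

∠DRS = 57°

1. ∠DSR = 81°  [linear pair at S on DB]
2. ∠RDS = 42°  [S on ray DB]
3. ∠DRS = 57°  [△RDS]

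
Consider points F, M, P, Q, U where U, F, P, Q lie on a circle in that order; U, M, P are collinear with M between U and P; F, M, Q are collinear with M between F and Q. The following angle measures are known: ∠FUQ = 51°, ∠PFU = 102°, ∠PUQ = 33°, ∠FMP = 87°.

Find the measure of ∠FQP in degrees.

∠FQP = 18°

1. ∠FPQ = 129°  [cyclic UFPQ, opposite ∠U+∠P]
2. ∠PFQ = 33°  [same arc PQ]
3. ∠FQP = 18°  [△FPQ]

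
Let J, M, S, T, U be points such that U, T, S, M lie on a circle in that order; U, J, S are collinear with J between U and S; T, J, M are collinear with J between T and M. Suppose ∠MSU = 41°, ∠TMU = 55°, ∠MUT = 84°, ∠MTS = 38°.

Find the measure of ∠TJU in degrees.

∠TJU = 93°

1. ∠TSU = 55°  [same arc UT]
2. ∠SJT = 87°  [△TJS]
3. ∠TJU = 93°  [linear pair at J on US]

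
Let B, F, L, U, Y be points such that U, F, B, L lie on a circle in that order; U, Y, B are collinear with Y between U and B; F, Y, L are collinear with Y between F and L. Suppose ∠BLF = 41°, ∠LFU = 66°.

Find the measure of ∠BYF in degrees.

1. ∠BUF = 41°  [same arc FB]
2. ∠FYU = 73°  [△UYF]
3. ∠BYF = 107°  [linear pair at Y on UB]

∠BYF = 107°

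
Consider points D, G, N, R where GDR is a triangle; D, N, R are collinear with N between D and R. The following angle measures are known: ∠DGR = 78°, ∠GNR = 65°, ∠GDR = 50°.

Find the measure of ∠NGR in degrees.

1. ∠DRG = 52°  [△GDR]
2. ∠GRN = 52°  [N on ray RD]
3. ∠NGR = 63°  [△GNR]

∠NGR = 63°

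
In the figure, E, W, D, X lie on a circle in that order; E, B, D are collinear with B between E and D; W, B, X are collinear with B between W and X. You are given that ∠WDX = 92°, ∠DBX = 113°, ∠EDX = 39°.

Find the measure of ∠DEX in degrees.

1. ∠WEX = 88°  [cyclic EWDX, opposite ∠E+∠D]
2. ∠EBX = 67°  [linear pair at B on ED]
3. ∠EWX = 39°  [same arc EX]
4. ∠EXW = 53°  [△EWX]
5. ∠DEX = 60°  [△EBX]

∠DEX = 60°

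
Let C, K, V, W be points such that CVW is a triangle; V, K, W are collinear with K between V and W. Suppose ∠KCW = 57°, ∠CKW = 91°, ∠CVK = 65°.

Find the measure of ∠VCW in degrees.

∠VCW = 83°

1. ∠CWK = 32°  [△CKW]
2. ∠CVW = 65°  [K on ray VW]
3. ∠CWV = 32°  [K on ray WV]
4. ∠VCW = 83°  [△CVW]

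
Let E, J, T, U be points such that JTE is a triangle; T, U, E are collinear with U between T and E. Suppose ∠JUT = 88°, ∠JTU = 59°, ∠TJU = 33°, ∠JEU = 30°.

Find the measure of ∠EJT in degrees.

1. ∠ETJ = 59°  [U on ray TE]
2. ∠JET = 30°  [U on ray ET]
3. ∠EJT = 91°  [△JTE]

∠EJT = 91°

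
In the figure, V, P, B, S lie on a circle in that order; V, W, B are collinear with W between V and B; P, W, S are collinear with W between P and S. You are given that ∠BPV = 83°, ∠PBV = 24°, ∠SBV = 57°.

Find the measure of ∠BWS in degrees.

1. ∠BVP = 73°  [△VPB]
2. ∠BSP = 73°  [same arc PB]
3. ∠BWS = 50°  [△BWS]

∠BWS = 50°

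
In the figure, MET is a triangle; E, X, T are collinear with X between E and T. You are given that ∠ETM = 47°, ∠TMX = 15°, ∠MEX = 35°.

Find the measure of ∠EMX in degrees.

∠EMX = 83°

1. ∠MTX = 47°  [X on ray TE]
2. ∠MXT = 118°  [△MXT]
3. ∠EXM = 62°  [linear pair at X on ET]
4. ∠EMX = 83°  [△MEX]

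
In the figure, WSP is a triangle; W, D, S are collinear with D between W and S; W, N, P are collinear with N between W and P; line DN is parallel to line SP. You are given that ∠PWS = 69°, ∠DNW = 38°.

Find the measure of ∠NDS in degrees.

1. ∠DWN = 69°  [D on WS, N on WP]
2. ∠NDW = 73°  [△WDN]
3. ∠NDS = 107°  [linear pair at D on WS]

∠NDS = 107°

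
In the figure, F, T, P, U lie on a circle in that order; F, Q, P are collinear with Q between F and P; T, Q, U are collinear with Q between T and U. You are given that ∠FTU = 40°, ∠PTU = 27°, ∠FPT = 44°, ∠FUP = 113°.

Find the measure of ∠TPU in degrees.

∠TPU = 84°

1. ∠FUT = 44°  [same arc FT]
2. ∠TFU = 96°  [△FTU]
3. ∠TPU = 84°  [cyclic FTPU, opposite ∠F+∠P]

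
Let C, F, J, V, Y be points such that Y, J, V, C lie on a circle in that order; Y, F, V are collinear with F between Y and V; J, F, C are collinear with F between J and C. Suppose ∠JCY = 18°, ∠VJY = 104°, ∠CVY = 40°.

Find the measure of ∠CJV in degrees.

∠CJV = 64°

1. ∠VCY = 76°  [cyclic YJVC, opposite ∠J+∠C]
2. ∠CYV = 64°  [△YVC]
3. ∠CJV = 64°  [same arc VC]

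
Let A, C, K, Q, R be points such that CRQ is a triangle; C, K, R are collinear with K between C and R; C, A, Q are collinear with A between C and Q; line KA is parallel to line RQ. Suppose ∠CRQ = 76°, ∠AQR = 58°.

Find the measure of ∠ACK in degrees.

1. ∠CQR = 58°  [A on ray QC]
2. ∠QCR = 46°  [△CRQ]
3. ∠ACK = 46°  [K on CR, A on CQ]

∠ACK = 46°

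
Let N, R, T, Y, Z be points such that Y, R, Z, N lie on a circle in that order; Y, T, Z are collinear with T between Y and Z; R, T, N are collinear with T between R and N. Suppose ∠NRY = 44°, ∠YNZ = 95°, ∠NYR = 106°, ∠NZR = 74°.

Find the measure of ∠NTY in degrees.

1. ∠NZY = 44°  [same arc YN]
2. ∠RNY = 30°  [△YRN]
3. ∠NYZ = 41°  [△YZN]
4. ∠NTY = 109°  [△YTN]

∠NTY = 109°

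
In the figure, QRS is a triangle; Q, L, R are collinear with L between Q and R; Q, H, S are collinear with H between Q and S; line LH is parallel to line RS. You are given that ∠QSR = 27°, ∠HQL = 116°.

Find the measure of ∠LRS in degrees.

∠LRS = 37°

1. ∠LHQ = 27°  [LH∥RS, corresponding at H]
2. ∠HLQ = 37°  [△QLH]
3. ∠HLR = 143°  [linear pair at L on QR]
4. ∠LRS = 37°  [LH∥RS, co-interior at R–L]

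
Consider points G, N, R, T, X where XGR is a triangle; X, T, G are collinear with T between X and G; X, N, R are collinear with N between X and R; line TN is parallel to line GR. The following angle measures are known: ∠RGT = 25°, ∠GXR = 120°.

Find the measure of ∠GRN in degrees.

∠GRN = 35°

1. ∠RGX = 25°  [T on ray GX]
2. ∠GRX = 35°  [△XGR]
3. ∠GRN = 35°  [N on ray RX]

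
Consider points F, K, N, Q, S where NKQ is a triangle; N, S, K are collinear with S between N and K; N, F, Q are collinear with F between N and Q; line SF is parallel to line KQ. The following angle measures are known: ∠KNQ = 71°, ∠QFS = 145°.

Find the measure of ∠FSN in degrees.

1. ∠FNS = 71°  [S on NK, F on NQ]
2. ∠NFS = 35°  [linear pair at F on NQ]
3. ∠FSN = 74°  [△NSF]

∠FSN = 74°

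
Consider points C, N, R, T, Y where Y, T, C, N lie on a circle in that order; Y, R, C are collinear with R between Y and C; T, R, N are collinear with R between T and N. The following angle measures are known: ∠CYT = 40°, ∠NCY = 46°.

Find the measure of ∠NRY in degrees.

∠NRY = 86°

1. ∠CNT = 40°  [same arc TC]
2. ∠CRN = 94°  [△CRN]
3. ∠NRY = 86°  [linear pair at R on YC]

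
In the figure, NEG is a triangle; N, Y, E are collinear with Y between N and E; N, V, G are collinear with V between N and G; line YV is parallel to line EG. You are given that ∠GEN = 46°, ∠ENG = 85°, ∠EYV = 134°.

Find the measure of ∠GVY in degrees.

∠GVY = 131°

1. ∠EGN = 49°  [△NEG]
2. ∠NVY = 49°  [YV∥EG, corresponding at V]
3. ∠GVY = 131°  [linear pair at V on NG]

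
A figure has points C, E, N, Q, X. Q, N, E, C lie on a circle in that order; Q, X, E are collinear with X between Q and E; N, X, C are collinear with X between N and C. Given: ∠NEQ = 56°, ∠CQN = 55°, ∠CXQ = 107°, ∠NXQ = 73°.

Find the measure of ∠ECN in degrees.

∠ECN = 38°

1. ∠NCQ = 56°  [same arc QN]
2. ∠CNQ = 69°  [△QNC]
3. ∠CXE = 73°  [linear pair at X on QE]
4. ∠CEQ = 69°  [same arc QC]
5. ∠ECN = 38°  [△EXC]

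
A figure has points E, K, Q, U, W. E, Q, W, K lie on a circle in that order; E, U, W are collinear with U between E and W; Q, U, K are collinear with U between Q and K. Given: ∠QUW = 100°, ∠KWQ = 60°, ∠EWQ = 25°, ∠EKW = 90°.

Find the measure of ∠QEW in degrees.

1. ∠KQW = 55°  [△QUW]
2. ∠QKW = 65°  [△QWK]
3. ∠QEW = 65°  [same arc QW]

∠QEW = 65°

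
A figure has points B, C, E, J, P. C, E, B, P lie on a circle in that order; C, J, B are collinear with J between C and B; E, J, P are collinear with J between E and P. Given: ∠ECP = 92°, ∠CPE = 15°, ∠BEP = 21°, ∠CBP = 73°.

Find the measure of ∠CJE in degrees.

1. ∠CBE = 15°  [same arc CE]
2. ∠BJE = 144°  [△EJB]
3. ∠CJE = 36°  [linear pair at J on CB]

∠CJE = 36°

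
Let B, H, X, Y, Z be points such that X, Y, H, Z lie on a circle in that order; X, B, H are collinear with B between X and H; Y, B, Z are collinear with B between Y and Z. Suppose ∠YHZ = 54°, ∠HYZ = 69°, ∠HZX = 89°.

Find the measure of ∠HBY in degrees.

1. ∠HZY = 57°  [△YHZ]
2. ∠HYX = 91°  [cyclic XYHZ, opposite ∠Y+∠Z]
3. ∠HXY = 57°  [same arc YH]
4. ∠XHY = 32°  [△XYH]
5. ∠HBY = 79°  [△YBH]

∠HBY = 79°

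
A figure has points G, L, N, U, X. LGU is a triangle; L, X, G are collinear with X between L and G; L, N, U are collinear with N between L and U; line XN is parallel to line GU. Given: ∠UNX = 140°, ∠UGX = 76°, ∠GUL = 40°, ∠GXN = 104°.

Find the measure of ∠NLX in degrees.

1. ∠LNX = 40°  [linear pair at N on LU]
2. ∠LXN = 76°  [linear pair at X on LG]
3. ∠NLX = 64°  [△LXN]

∠NLX = 64°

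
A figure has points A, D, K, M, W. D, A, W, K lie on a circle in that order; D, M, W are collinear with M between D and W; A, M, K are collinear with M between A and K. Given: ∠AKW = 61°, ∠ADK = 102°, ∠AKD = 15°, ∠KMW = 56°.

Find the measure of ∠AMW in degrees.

∠AMW = 124°

1. ∠AWK = 78°  [cyclic DAWK, opposite ∠D+∠W]
2. ∠AWD = 15°  [same arc DA]
3. ∠KAW = 41°  [△AWK]
4. ∠AMW = 124°  [△AMW]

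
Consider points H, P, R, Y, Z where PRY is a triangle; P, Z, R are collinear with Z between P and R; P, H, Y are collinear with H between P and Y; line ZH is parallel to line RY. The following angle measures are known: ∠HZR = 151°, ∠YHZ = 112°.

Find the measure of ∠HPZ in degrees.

∠HPZ = 83°

1. ∠HZP = 29°  [linear pair at Z on PR]
2. ∠PHZ = 68°  [linear pair at H on PY]
3. ∠HPZ = 83°  [△PZH]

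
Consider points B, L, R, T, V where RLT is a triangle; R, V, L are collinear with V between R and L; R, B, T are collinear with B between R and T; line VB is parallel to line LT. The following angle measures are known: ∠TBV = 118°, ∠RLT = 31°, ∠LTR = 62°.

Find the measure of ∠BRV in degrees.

1. ∠RBV = 62°  [linear pair at B on RT]
2. ∠BVR = 31°  [VB∥LT, corresponding at V]
3. ∠BRV = 87°  [△RVB]

∠BRV = 87°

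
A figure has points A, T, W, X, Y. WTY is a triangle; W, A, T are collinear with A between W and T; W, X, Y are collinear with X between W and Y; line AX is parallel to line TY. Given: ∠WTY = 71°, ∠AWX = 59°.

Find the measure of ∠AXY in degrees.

∠AXY = 130°

1. ∠WAX = 71°  [AX∥TY, corresponding at A]
2. ∠AXW = 50°  [△WAX]
3. ∠AXY = 130°  [linear pair at X on WY]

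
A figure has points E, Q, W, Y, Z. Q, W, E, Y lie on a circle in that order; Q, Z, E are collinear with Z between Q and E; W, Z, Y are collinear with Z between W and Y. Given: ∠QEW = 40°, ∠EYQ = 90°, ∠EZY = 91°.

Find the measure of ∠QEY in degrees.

1. ∠QYW = 40°  [same arc QW]
2. ∠QZY = 89°  [linear pair at Z on QE]
3. ∠EQY = 51°  [△QZY]
4. ∠QEY = 39°  [△QEY]

∠QEY = 39°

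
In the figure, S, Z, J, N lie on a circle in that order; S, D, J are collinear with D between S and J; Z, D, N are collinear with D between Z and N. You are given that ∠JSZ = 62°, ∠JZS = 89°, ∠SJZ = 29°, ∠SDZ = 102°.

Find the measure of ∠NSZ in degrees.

∠NSZ = 135°

1. ∠NZS = 16°  [△SDZ]
2. ∠SNZ = 29°  [same arc SZ]
3. ∠NSZ = 135°  [△SZN]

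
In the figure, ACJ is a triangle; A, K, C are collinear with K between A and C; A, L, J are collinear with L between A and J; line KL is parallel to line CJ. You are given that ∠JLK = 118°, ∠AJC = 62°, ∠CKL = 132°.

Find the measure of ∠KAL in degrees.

∠KAL = 70°

1. ∠ALK = 62°  [linear pair at L on AJ]
2. ∠AKL = 48°  [linear pair at K on AC]
3. ∠KAL = 70°  [△AKL]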